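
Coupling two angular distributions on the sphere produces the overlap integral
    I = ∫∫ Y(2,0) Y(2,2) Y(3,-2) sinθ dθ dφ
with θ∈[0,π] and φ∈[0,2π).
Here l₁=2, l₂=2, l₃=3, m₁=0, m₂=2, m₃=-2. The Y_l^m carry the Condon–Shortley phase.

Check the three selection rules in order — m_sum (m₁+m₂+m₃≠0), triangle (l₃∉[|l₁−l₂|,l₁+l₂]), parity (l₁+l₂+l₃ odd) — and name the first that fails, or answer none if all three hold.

parity

Σmᵢ = 0  ✓
l₃∈[|l₁−l₂|,l₁+l₂]=[0,4], have l₃=3  ✓
Σlᵢ = 7 ⇒ odd  ✗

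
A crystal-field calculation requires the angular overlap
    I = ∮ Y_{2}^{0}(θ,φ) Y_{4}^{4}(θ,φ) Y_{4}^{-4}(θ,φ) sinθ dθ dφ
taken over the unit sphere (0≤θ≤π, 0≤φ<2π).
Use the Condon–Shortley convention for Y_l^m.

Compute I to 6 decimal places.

m-sum 0 ✓  L=10 even ✓  2≤4≤6 ✓
Π(2lᵢ+1) = 5×9×9 = 405
triangle coeff Δ(2,4,4) = 1/13860
Σ_t [0,2]: t=0:+1/192 t=1:−1/36 t=2:+1/192 = -5/288
(3j)²=20/693 [(2 4 4; 0 0 0)], sign=-1
Σ_t [2,2]: t=2:+1/2880 = 1/2880
(3j)²=28/495 [(2 4 4; 0 4 -4)], sign=+1
⇒ 4πI² = 80/121
I = (-1)√(80/121/(4π)) = -0.22937568

-0.229376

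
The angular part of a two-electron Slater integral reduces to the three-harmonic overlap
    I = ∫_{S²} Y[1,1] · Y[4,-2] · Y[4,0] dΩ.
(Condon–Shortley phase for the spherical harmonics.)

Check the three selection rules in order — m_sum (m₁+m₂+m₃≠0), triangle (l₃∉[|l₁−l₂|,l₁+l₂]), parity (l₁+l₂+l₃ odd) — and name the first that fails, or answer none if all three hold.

m₁+m₂+m₃ = 1 − 2 + 0 = -1  ✗
triangle: |1−4|=3 ≤ l₃=4 ≤ 1+4=5
parity: l₁+l₂+l₃ = 9 is odd

m_sum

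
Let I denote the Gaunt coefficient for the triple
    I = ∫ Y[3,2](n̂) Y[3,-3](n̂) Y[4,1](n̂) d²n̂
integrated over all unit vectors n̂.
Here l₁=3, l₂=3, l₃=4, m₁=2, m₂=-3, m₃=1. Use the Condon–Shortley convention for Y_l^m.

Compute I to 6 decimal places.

m-sum 0 ✓  L=10 even ✓  0≤4≤6 ✓
Π(2lᵢ+1) = 7×7×9 = 441
triangle coeff Δ(3,3,4) = 1/34650
Σ_t [0,2]: t=0:+1/72 t=1:−1/16 t=2:+1/72 = -5/144
(3j)²=2/77 [(3 3 4; 0 0 0)], sign=-1
Σ_t [0,0]: t=0:+1/288 = 1/288
(3j)²=5/231 [(3 3 4; 2 -3 1)], sign=-1
⇒ 4πI² = 30/121
I = (+1)√(30/121/(4π)) = 0.14046335

0.140463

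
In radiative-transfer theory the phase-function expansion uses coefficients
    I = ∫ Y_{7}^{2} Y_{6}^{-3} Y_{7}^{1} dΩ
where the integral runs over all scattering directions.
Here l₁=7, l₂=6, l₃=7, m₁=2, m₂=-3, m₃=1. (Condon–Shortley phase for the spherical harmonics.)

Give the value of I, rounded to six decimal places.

Checks pass: Σm=0; 20 even; l₃=7∈[1,13].
(2·7+1)(2·6+1)(2·7+1) = 2925
Δ: 6! 8! 6! / 21! → 1/2444321880
sum: t=0:+1/2612736000 t=1:−1/20736000 t=2:+1/1658880 t=3:−1/746496 t=4:+1/1658880 t=5:−1/20736000 t=6:+1/2612736000 = -1/4354560
3j²(7 6 7; 0 0 0) = Δ·Π!·Σ² = 1000/138567  (sign +1)
sum: t=0:+1/18662400 t=1:−1/3317760 t=2:+1/4147200 t=3:−1/37324800 = -1/29859840
3j²(7 6 7; 2 -3 1) = Δ·Π!·Σ² = 175/138567  (sign -1)
combine: 4πI² = 2925·1000/138567·175/138567 = 4375000/164109517
take √, sign -1: I = -0.04605929

-0.046059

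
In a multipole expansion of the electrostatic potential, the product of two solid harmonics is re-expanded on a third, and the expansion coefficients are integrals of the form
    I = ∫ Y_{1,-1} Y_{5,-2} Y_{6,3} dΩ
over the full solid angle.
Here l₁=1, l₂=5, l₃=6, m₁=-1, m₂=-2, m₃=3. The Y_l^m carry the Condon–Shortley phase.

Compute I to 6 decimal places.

Checks pass: Σm=0; 12 even; l₃=6∈[4,6].
(2·1+1)(2·5+1)(2·6+1) = 429
Δ: 0! 2! 10! / 13! → 1/858
sum: t=0:+1/14400 = 1/14400
3j²(1 5 6; 0 0 0) = Δ·Π!·Σ² = 6/143  (sign +1)
sum: t=0:+1/60480 = 1/60480
3j²(1 5 6; -1 -2 3) = Δ·Π!·Σ² = 6/143  (sign -1)
combine: 4πI² = 429·6/143·6/143 = 108/143
take √, sign -1: I = -0.24515397

-0.245154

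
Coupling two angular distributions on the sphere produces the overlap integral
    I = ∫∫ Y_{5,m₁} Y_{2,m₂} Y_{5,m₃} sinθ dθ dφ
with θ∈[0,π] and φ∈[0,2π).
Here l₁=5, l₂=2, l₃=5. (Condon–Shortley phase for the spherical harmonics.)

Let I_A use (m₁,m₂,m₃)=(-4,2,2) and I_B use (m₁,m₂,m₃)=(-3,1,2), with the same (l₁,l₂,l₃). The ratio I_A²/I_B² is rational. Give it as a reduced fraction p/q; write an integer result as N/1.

Same 5,2,5: normalisation and zero-m 3j drop out of the ratio.
A: Δ: 2! 8! 2! / 13! → 1/38610; sum: t=2:+1/20160 = 1/20160; 3j²(5 2 5; -4 2 2) = Δ·Π!·Σ² = 12/715  (sign -1)
B: Δ: 2! 8! 2! / 13! → 1/38610; sum: t=1:−1/10080 t=2:+1/2880 = 1/4032; 3j²(5 2 5; -3 1 2) = Δ·Π!·Σ² = 10/429  (sign -1)
I_A²/I_B² = (12/715)/(10/429) = 18/25

18/25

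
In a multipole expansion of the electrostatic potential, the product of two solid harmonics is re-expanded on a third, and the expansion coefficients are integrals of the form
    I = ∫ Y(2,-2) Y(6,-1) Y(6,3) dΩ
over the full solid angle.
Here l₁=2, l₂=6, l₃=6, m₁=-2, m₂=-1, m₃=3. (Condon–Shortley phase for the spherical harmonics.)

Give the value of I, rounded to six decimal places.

m-sum 0 ✓  L=14 even ✓  4≤6≤8 ✓
Π(2lᵢ+1) = 5×13×13 = 845
triangle coeff Δ(2,6,6) = 1/90090
Σ_t [0,2]: t=0:+1/69120 t=1:−1/14400 t=2:+1/69120 = -7/172800
(3j)²=14/715 [(2 6 6; 0 0 0)], sign=-1
Σ_t [2,2]: t=2:+1/120960 = 1/120960
(3j)²=24/1001 [(2 6 6; -2 -1 3)], sign=-1
⇒ 4πI² = 48/121
I = (+1)√(48/121/(4π)) = 0.17767364

0.177674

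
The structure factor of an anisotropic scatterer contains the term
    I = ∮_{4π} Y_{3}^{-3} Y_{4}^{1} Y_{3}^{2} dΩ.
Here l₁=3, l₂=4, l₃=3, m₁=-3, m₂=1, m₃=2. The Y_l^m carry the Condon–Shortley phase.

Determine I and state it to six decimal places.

Checks pass: Σm=0; 10 even; l₃=3∈[1,7].
(2·3+1)(2·4+1)(2·3+1) = 441
Δ: 4! 2! 4! / 11! → 1/34650
sum: t=1:−1/72 t=2:+1/16 t=3:−1/72 = 5/144
3j²(3 4 3; 0 0 0) = Δ·Π!·Σ² = 2/77  (sign -1)
sum: t=4:+1/288 = 1/288
3j²(3 4 3; -3 1 2) = Δ·Π!·Σ² = 5/231  (sign -1)
combine: 4πI² = 441·2/77·5/231 = 30/121
take √, sign +1: I = 0.14046335

0.140463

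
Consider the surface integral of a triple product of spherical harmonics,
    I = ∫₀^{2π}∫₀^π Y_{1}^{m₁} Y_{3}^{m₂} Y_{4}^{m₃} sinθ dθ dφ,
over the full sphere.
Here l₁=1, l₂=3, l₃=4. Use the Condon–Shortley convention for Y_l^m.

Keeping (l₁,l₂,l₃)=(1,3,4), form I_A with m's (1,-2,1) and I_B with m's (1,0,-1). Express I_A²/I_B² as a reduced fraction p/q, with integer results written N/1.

Same 1,3,4: normalisation and zero-m 3j drop out of the ratio.
A: Δ: 0! 2! 6! / 9! → 1/252; sum: t=0:+1/240 = 1/240; 3j²(1 3 4; 1 -2 1) = Δ·Π!·Σ² = 1/84  (sign -1)
B: Δ: 0! 2! 6! / 9! → 1/252; sum: t=0:+1/72 = 1/72; 3j²(1 3 4; 1 0 -1) = Δ·Π!·Σ² = 5/126  (sign -1)
I_A²/I_B² = (1/84)/(5/126) = 3/10

3/10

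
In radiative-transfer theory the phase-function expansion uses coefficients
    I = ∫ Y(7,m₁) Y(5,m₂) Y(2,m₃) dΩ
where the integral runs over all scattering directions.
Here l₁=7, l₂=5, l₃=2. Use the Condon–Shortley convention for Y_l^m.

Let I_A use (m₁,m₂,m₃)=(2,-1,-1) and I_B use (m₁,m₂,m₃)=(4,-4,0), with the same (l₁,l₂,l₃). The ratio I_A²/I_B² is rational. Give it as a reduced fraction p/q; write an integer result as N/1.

l's match ⇒ only the (l;m) 3-j factors differ between A and B.
A: triangle coeff Δ(7,5,2) = 1/15015; Σ_t [4,4]: t=4:+1/103680 = 1/103680; (3j)²=4/143 [(7 5 2; 2 -1 -1)], sign=-1
B: triangle coeff Δ(7,5,2) = 1/15015; Σ_t [1,1]: t=1:−1/1451520 = -1/1451520; (3j)²=1/91 [(7 5 2; 4 -4 0)], sign=-1
I_A²/I_B² = (4/143)/(1/91) = 28/11

28/11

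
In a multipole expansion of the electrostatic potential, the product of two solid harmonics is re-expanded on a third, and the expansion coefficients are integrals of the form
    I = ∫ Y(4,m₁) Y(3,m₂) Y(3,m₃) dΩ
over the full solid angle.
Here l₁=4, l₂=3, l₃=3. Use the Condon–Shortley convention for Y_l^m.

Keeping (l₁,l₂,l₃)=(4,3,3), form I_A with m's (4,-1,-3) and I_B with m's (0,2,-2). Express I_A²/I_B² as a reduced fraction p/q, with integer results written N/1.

l's match ⇒ only the (l;m) 3-j factors differ between A and B.
A: triangle coeff Δ(4,3,3) = 1/34650; Σ_t [0,0]: t=0:+1/1152 = 1/1152; (3j)²=1/33 [(4 3 3; 4 -1 -3)], sign=+1
B: triangle coeff Δ(4,3,3) = 1/34650; Σ_t [3,4]: t=3:−1/72 t=4:+1/576 = -7/576; (3j)²=7/198 [(4 3 3; 0 2 -2)], sign=+1
I_A²/I_B² = (1/33)/(7/198) = 6/7

6/7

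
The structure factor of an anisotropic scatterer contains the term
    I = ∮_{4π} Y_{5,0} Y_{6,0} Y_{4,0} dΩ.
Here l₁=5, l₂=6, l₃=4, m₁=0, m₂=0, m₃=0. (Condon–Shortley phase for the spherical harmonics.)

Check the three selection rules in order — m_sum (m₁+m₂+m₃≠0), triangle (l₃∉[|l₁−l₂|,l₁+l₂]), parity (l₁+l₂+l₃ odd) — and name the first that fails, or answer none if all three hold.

parity

azimuthal sum: 0 + 0 + 0 = 0  ✓
1 ≤ 4 ≤ 11 (triangle on l)  ✓
L = 5 + 6 + 4 = 15 (odd)  ✗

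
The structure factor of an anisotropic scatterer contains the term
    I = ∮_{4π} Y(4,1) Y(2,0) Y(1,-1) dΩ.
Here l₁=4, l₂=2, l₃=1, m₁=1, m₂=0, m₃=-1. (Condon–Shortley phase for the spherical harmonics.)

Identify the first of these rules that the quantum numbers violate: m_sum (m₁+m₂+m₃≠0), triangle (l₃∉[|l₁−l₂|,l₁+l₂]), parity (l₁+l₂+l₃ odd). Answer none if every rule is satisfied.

triangle

Σmᵢ = 0  ✓
l₃∈[|l₁−l₂|,l₁+l₂]=[2,6], have l₃=1  ✗
Σlᵢ = 7 ⇒ odd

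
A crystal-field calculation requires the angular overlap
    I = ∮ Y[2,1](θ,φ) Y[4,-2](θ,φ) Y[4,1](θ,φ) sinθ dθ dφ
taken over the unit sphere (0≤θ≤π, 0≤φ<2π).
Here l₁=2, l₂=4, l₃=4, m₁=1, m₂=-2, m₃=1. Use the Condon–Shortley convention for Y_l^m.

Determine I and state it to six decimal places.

m-sum 0 ✓  L=10 even ✓  2≤4≤6 ✓
Π(2lᵢ+1) = 5×9×9 = 405
triangle coeff Δ(2,4,4) = 1/13860
Σ_t [0,2]: t=0:+1/192 t=1:−1/36 t=2:+1/192 = -5/288
(3j)²=20/693 [(2 4 4; 0 0 0)], sign=-1
Σ_t [0,1]: t=0:+1/96 t=1:−1/240 = 1/160
(3j)²=27/1540 [(2 4 4; 1 -2 1)], sign=-1
⇒ 4πI² = 1215/5929
I = (+1)√(1215/5929/(4π)) = 0.12770047

0.127700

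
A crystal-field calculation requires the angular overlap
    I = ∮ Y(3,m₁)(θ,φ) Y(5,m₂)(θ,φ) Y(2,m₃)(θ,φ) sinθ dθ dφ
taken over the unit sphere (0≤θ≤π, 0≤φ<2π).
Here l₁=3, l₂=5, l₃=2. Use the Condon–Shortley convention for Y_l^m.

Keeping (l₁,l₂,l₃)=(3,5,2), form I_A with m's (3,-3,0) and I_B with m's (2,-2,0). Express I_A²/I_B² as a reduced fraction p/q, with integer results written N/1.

4/9

l's match ⇒ only the (l;m) 3-j factors differ between A and B.
A: triangle coeff Δ(3,5,2) = 1/2310; Σ_t [0,0]: t=0:+1/2880 = 1/2880; (3j)²=2/165 [(3 5 2; 3 -3 0)], sign=+1
B: triangle coeff Δ(3,5,2) = 1/2310; Σ_t [1,1]: t=1:−1/480 = -1/480; (3j)²=3/110 [(3 5 2; 2 -2 0)], sign=-1
I_A²/I_B² = (2/165)/(3/110) = 4/9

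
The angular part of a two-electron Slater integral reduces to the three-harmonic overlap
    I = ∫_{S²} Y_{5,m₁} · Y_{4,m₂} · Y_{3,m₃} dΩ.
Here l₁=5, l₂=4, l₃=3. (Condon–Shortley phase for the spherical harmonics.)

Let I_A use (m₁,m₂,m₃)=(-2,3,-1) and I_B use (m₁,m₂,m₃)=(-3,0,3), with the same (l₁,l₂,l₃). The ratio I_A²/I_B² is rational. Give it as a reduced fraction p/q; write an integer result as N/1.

l's match ⇒ only the (l;m) 3-j factors differ between A and B.
A: triangle coeff Δ(5,4,3) = 1/180180; Σ_t [5,6]: t=5:−1/960 t=6:+1/4320 = -7/8640; (3j)²=343/12870 [(5 4 3; -2 3 -1)], sign=-1
B: triangle coeff Δ(5,4,3) = 1/180180; Σ_t [4,4]: t=4:+1/2304 = 1/2304; (3j)²=5/143 [(5 4 3; -3 0 3)], sign=+1
I_A²/I_B² = (343/12870)/(5/143) = 343/450

343/450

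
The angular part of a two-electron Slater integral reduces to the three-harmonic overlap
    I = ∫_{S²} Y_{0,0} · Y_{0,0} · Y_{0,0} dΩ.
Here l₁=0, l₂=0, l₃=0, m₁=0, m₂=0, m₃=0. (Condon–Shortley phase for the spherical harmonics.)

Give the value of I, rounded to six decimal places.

Rules hold: Σm=0, L=0 even, 0≤0≤0.
N = 1·1·1 = 1
Δ = 0!·0!·0!/1! = 1/1
Racah Σ t=0..0: t=0:+1/1 = 1/1
⇒ 3j(0 0 0; 0 0 0)² = 1/1, sgn +1
(m-triple is (0,0,0) — same symbol as above.)
4πI² = N·(3j₀)²·(3jₘ)² = 1/1
I = +1·√(1/4π) = 0.28209479

0.282095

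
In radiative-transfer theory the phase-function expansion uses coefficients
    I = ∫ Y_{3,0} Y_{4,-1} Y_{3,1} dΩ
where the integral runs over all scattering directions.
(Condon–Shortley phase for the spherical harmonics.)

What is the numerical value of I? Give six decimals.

m-sum 0 ✓  L=10 even ✓  1≤3≤7 ✓
Π(2lᵢ+1) = 7×9×7 = 441
triangle coeff Δ(3,4,3) = 1/34650
Σ_t [1,3]: t=1:−1/72 t=2:+1/16 t=3:−1/72 = 5/144
(3j)²=2/77 [(3 4 3; 0 0 0)], sign=-1
Σ_t [1,3]: t=1:−1/48 t=2:+1/24 t=3:−1/288 = 5/288
(3j)²=5/462 [(3 4 3; 0 -1 1)], sign=+1
⇒ 4πI² = 15/121
I = (-1)√(15/121/(4π)) = -0.09932258

-0.099323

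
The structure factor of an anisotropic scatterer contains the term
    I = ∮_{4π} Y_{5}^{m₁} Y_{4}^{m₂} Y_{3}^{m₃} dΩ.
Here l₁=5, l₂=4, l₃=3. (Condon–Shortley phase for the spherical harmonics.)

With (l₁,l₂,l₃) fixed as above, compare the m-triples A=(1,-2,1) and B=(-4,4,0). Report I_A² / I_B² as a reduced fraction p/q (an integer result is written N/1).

l's match ⇒ only the (l;m) 3-j factors differ between A and B.
A: triangle coeff Δ(5,4,3) = 1/180180; Σ_t [0,2]: t=0:+1/34560 t=1:−1/720 t=2:+1/384 = 43/34560; (3j)²=1849/180180 [(5 4 3; 1 -2 1)], sign=+1
B: triangle coeff Δ(5,4,3) = 1/180180; Σ_t [6,6]: t=6:+1/8640 = 1/8640; (3j)²=28/715 [(5 4 3; -4 4 0)], sign=-1
I_A²/I_B² = (1849/180180)/(28/715) = 1849/7056

1849/7056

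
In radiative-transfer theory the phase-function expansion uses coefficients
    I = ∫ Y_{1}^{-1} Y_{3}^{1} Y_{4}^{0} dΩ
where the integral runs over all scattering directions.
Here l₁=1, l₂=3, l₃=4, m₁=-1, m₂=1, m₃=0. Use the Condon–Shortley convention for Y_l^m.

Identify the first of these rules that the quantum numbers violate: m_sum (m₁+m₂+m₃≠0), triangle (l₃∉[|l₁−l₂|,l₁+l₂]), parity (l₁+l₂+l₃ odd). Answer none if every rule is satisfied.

azimuthal sum: -1 + 1 + 0 = 0  ✓
2 ≤ 4 ≤ 4 (triangle on l)  ✓
L = 1 + 3 + 4 = 8 (even)  ✓

none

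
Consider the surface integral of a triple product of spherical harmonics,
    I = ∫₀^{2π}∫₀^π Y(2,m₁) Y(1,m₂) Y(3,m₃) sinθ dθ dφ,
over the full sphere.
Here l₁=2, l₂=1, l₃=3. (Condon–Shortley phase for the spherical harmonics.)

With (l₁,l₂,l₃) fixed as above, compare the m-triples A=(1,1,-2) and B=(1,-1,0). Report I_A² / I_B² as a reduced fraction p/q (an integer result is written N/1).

Same 2,1,3: normalisation and zero-m 3j drop out of the ratio.
A: Δ: 0! 4! 2! / 7! → 1/105; sum: t=0:+1/12 = 1/12; 3j²(2 1 3; 1 1 -2) = Δ·Π!·Σ² = 2/21  (sign -1)
B: Δ: 0! 4! 2! / 7! → 1/105; sum: t=0:+1/12 = 1/12; 3j²(2 1 3; 1 -1 0) = Δ·Π!·Σ² = 1/35  (sign -1)
I_A²/I_B² = (2/21)/(1/35) = 10/3

10/3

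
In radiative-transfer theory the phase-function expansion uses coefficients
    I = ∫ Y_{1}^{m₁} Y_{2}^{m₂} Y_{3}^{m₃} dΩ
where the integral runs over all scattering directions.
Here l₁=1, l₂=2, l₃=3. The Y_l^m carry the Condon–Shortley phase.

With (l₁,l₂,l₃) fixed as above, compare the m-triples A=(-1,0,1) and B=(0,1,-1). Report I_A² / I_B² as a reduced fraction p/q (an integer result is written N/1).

3/4

Shared (l₁,l₂,l₃)=(1,2,3): N and (l;000)² cancel in I_A²/I_B².
A: Δ = 0!·2!·4!/7! = 1/105; Racah Σ t=0..0: t=0:+1/8 = 1/8; ⇒ 3j(1 2 3; -1 0 1)² = 2/35, sgn +1
B: Δ = 0!·2!·4!/7! = 1/105; Racah Σ t=0..0: t=0:+1/6 = 1/6; ⇒ 3j(1 2 3; 0 1 -1)² = 8/105, sgn +1
I_A²/I_B² = (2/35)/(8/105) = 3/4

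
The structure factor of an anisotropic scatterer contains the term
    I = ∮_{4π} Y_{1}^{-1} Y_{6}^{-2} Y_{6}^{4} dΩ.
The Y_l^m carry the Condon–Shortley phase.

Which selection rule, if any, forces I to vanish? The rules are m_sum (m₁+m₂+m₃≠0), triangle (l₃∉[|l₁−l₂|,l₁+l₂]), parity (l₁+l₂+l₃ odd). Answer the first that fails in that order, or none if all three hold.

m_sum

Σmᵢ = 1  ✗
l₃∈[|l₁−l₂|,l₁+l₂]=[5,7], have l₃=6
Σlᵢ = 13 ⇒ odd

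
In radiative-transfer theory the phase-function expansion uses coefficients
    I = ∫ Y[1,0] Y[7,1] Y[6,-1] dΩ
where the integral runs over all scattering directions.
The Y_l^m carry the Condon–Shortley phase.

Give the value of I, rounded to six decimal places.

-0.242415

Checks pass: Σm=0; 14 even; l₃=6∈[6,8].
(2·1+1)(2·7+1)(2·6+1) = 585
Δ: 2! 0! 12! / 15! → 1/1365
sum: t=1:−1/518400 = -1/518400
3j²(1 7 6; 0 0 0) = Δ·Π!·Σ² = 7/195  (sign -1)
sum: t=1:−1/604800 = -1/604800
3j²(1 7 6; 0 1 -1) = Δ·Π!·Σ² = 16/455  (sign +1)
combine: 4πI² = 585·7/195·16/455 = 48/65
take √, sign -1: I = -0.24241473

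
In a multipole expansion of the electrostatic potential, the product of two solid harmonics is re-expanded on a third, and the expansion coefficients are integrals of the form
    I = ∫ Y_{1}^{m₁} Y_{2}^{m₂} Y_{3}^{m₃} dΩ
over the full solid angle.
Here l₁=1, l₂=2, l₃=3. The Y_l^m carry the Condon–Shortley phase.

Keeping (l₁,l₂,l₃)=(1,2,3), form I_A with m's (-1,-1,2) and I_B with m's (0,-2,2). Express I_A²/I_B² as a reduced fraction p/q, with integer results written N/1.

2/1

Same 1,2,3: normalisation and zero-m 3j drop out of the ratio.
A: Δ: 0! 2! 4! / 7! → 1/105; sum: t=0:+1/12 = 1/12; 3j²(1 2 3; -1 -1 2) = Δ·Π!·Σ² = 2/21  (sign -1)
B: Δ: 0! 2! 4! / 7! → 1/105; sum: t=0:+1/24 = 1/24; 3j²(1 2 3; 0 -2 2) = Δ·Π!·Σ² = 1/21  (sign -1)
I_A²/I_B² = (2/21)/(1/21) = 2/1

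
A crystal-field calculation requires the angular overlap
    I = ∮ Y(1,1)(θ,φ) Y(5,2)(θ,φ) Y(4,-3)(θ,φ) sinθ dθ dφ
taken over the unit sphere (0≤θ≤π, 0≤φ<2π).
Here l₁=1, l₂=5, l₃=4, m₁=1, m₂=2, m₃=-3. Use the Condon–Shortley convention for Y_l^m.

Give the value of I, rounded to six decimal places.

Checks pass: Σm=0; 10 even; l₃=4∈[4,6].
(2·1+1)(2·5+1)(2·4+1) = 297
Δ: 2! 0! 8! / 11! → 1/495
sum: t=1:−1/576 = -1/576
3j²(1 5 4; 0 0 0) = Δ·Π!·Σ² = 5/99  (sign -1)
sum: t=0:+1/10080 = 1/10080
3j²(1 5 4; 1 2 -3) = Δ·Π!·Σ² = 1/165  (sign -1)
combine: 4πI² = 297·5/99·1/165 = 1/11
take √, sign +1: I = 0.08505478

0.085055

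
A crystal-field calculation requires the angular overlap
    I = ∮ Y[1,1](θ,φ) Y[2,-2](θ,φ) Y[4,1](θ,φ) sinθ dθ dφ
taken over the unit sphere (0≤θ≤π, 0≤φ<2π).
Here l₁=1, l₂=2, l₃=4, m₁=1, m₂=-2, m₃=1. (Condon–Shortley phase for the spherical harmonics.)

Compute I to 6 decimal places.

|1−2|≤4≤1+2 violated ⇒ I = 0

0.000000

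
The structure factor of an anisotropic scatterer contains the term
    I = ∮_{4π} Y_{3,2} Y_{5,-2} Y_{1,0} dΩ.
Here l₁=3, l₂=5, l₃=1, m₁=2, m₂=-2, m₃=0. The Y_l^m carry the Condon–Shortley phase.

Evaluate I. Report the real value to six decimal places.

0.000000

|3−5|≤1≤3+5 violated ⇒ I = 0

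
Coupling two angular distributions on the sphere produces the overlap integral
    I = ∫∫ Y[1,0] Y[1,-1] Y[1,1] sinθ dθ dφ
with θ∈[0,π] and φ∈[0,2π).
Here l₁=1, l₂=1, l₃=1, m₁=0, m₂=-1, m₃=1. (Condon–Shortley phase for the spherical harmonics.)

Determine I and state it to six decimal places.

Σlᵢ=3 odd — θ-integrand is odd under cosθ→−cosθ; I=0

0.000000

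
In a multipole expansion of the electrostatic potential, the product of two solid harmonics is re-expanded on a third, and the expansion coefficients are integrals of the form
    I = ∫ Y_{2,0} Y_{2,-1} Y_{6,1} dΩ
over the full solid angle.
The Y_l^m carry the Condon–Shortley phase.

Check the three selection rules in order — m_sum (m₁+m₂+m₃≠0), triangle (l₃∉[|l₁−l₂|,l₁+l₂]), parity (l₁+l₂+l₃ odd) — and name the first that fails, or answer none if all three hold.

triangle

Σmᵢ = 0  ✓
l₃∈[|l₁−l₂|,l₁+l₂]=[0,4], have l₃=6  ✗
Σlᵢ = 10 ⇒ even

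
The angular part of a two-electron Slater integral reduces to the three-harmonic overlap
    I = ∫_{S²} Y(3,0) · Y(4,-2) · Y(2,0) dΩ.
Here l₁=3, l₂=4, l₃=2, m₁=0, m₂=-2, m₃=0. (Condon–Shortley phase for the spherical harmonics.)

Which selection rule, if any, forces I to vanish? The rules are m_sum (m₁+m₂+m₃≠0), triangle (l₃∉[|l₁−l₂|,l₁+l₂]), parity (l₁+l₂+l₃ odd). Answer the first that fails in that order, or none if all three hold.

m_sum

Σmᵢ = -2  ✗
l₃∈[|l₁−l₂|,l₁+l₂]=[1,7], have l₃=2
Σlᵢ = 9 ⇒ odd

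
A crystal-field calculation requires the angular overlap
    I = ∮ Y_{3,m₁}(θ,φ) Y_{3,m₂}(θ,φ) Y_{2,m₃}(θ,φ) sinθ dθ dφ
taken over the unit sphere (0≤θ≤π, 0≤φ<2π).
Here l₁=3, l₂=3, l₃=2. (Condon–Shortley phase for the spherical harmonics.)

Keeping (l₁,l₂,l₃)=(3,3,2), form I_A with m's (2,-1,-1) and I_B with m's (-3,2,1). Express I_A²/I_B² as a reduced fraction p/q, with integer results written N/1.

3/5

Same 3,3,2: normalisation and zero-m 3j drop out of the ratio.
A: Δ: 4! 2! 2! / 9! → 1/3780; sum: t=0:+1/48 t=1:−1/12 = -1/16; 3j²(3 3 2; 2 -1 -1) = Δ·Π!·Σ² = 1/28  (sign +1)
B: Δ: 4! 2! 2! / 9! → 1/3780; sum: t=4:+1/48 = 1/48; 3j²(3 3 2; -3 2 1) = Δ·Π!·Σ² = 5/84  (sign -1)
I_A²/I_B² = (1/28)/(5/84) = 3/5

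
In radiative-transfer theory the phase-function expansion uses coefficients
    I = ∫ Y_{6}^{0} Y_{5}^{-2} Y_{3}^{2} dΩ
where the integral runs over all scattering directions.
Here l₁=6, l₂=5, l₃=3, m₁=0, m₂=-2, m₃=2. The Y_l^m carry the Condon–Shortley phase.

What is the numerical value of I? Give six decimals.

-0.165130

m-sum 0 ✓  L=14 even ✓  1≤3≤11 ✓
Π(2lᵢ+1) = 13×11×7 = 1001
triangle coeff Δ(6,5,3) = 1/675675
Σ_t [3,5]: t=3:−1/8640 t=4:+1/2304 t=5:−1/8640 = 7/34560
(3j)²=7/429 [(6 5 3; 0 0 0)], sign=-1
Σ_t [2,3]: t=2:+1/34560 t=3:−1/8640 = -1/11520
(3j)²=3/143 [(6 5 3; 0 -2 2)], sign=+1
⇒ 4πI² = 49/143
I = (-1)√(49/143/(4π)) = -0.16512966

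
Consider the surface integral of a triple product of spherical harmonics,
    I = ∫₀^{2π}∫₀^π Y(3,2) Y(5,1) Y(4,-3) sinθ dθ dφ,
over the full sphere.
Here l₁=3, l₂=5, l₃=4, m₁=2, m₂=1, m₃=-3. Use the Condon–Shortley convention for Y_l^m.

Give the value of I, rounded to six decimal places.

0.160929

m-sum 0 ✓  L=12 even ✓  2≤4≤8 ✓
Π(2lᵢ+1) = 7×11×9 = 693
triangle coeff Δ(3,5,4) = 1/180180
Σ_t [1,3]: t=1:−1/576 t=2:+1/144 t=3:−1/576 = 1/288
(3j)²=20/1001 [(3 5 4; 0 0 0)], sign=+1
Σ_t [0,1]: t=0:+1/17280 t=1:−1/1440 = -11/17280
(3j)²=11/468 [(3 5 4; 2 1 -3)], sign=+1
⇒ 4πI² = 55/169
I = (+1)√(55/169/(4π)) = 0.16092854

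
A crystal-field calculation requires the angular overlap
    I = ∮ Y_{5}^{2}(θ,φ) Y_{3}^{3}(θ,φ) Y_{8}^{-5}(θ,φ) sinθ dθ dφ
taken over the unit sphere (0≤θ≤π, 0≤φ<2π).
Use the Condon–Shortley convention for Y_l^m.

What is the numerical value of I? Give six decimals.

m-sum 0 ✓  L=16 even ✓  2≤8≤8 ✓
Π(2lᵢ+1) = 11×7×17 = 1309
triangle coeff Δ(5,3,8) = 1/136136
Σ_t [0,0]: t=0:+1/518400 = 1/518400
(3j)²=56/2431 [(5 3 8; 0 0 0)], sign=+1
Σ_t [0,0]: t=0:+1/21772800 = 1/21772800
(3j)²=3/238 [(5 3 8; 2 3 -5)], sign=-1
⇒ 4πI² = 84/221
I = (-1)√(84/221/(4π)) = -0.17391561

-0.173916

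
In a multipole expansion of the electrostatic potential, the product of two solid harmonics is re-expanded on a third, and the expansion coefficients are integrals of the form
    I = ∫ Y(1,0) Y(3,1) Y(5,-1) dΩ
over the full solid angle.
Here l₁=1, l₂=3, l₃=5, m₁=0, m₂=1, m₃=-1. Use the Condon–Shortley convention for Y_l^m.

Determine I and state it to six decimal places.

|1−3|≤5≤1+3 violated ⇒ I = 0

0.000000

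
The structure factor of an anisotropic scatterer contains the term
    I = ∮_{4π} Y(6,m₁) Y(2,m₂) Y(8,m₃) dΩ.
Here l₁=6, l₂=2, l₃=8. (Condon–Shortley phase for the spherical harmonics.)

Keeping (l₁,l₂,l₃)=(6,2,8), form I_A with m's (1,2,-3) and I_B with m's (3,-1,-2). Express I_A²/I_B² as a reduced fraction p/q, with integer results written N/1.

Same 6,2,8: normalisation and zero-m 3j drop out of the ratio.
A: Δ: 0! 12! 4! / 17! → 1/30940; sum: t=0:+1/14515200 = 1/14515200; 3j²(6 2 8; 1 2 -3) = Δ·Π!·Σ² = 33/3094  (sign -1)
B: Δ: 0! 12! 4! / 17! → 1/30940; sum: t=0:+1/13063680 = 1/13063680; 3j²(6 2 8; 3 -1 -2) = Δ·Π!·Σ² = 10/1547  (sign +1)
I_A²/I_B² = (33/3094)/(10/1547) = 33/20

33/20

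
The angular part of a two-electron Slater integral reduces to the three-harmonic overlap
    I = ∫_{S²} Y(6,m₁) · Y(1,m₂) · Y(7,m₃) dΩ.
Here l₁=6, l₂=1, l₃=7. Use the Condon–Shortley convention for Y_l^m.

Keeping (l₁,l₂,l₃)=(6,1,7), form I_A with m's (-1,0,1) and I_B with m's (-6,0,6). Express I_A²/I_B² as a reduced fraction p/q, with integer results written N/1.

Same 6,1,7: normalisation and zero-m 3j drop out of the ratio.
A: Δ: 0! 12! 2! / 15! → 1/1365; sum: t=0:+1/604800 = 1/604800; 3j²(6 1 7; -1 0 1) = Δ·Π!·Σ² = 16/455  (sign +1)
B: Δ: 0! 12! 2! / 15! → 1/1365; sum: t=0:+1/479001600 = 1/479001600; 3j²(6 1 7; -6 0 6) = Δ·Π!·Σ² = 1/105  (sign -1)
I_A²/I_B² = (16/455)/(1/105) = 48/13

48/13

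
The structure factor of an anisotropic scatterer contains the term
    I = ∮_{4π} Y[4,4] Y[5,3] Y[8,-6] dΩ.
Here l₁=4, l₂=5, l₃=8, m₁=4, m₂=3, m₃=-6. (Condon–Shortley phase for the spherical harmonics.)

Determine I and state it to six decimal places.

m-sum = 4 + 3 − 6 = 1 ≠ 0 ⇒ I = 0

0.000000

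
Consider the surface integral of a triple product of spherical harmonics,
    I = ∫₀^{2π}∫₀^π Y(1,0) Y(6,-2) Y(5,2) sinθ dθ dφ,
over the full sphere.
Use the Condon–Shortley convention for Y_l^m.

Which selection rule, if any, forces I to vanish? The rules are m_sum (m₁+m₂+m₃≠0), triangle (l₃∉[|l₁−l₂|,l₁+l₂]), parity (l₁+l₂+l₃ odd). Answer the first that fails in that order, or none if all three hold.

azimuthal sum: 0 − 2 + 2 = 0  ✓
5 ≤ 5 ≤ 7 (triangle on l)  ✓
L = 1 + 6 + 5 = 12 (even)  ✓

none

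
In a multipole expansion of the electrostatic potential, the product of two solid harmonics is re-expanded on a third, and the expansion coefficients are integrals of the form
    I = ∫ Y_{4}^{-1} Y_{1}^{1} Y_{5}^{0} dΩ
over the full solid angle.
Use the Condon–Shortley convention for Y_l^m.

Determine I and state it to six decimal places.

0.155288

Checks pass: Σm=0; 10 even; l₃=5∈[3,5].
(2·4+1)(2·1+1)(2·5+1) = 297
Δ: 0! 8! 2! / 11! → 1/495
sum: t=0:+1/576 = 1/576
3j²(4 1 5; 0 0 0) = Δ·Π!·Σ² = 5/99  (sign -1)
sum: t=0:+1/1440 = 1/1440
3j²(4 1 5; -1 1 0) = Δ·Π!·Σ² = 2/99  (sign -1)
combine: 4πI² = 297·5/99·2/99 = 10/33
take √, sign +1: I = 0.15528807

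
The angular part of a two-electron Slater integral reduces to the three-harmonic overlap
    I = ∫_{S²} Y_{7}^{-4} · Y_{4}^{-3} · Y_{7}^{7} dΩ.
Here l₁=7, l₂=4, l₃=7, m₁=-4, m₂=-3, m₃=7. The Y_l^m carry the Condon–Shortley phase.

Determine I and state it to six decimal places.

0.102369

m-sum 0 ✓  L=18 even ✓  3≤7≤11 ✓
Π(2lᵢ+1) = 15×9×15 = 2025
triangle coeff Δ(7,4,7) = 1/58198140
Σ_t [0,4]: t=0:+1/17418240 t=1:−1/622080 t=2:+1/230400 t=3:−1/622080 t=4:+1/17418240 = 1/806400
(3j)²=2268/230945 [(7 4 7; 0 0 0)], sign=-1
Σ_t [1,1]: t=1:−1/522547200 = -1/522547200
(3j)²=77/11628 [(7 4 7; -4 -3 7)], sign=-1
⇒ 4πI² = 178605/1356277
I = (+1)√(178605/1356277/(4π)) = 0.10236881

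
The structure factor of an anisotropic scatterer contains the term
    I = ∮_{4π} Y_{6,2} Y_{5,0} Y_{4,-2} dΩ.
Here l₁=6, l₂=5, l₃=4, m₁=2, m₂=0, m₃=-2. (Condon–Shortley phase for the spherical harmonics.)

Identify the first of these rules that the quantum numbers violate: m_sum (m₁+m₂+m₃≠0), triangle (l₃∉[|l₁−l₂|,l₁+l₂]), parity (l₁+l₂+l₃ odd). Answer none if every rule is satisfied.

azimuthal sum: 2 + 0 − 2 = 0  ✓
1 ≤ 4 ≤ 11 (triangle on l)  ✓
L = 6 + 5 + 4 = 15 (odd)  ✗

parity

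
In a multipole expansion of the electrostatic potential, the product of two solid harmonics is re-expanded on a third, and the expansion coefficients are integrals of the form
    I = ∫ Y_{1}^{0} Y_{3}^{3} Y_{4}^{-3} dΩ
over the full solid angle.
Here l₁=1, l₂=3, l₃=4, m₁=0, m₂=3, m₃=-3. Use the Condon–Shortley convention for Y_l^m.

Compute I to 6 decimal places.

Checks pass: Σm=0; 8 even; l₃=4∈[2,4].
(2·1+1)(2·3+1)(2·4+1) = 189
Δ: 0! 2! 6! / 9! → 1/252
sum: t=0:+1/36 = 1/36
3j²(1 3 4; 0 0 0) = Δ·Π!·Σ² = 4/63  (sign +1)
sum: t=0:+1/720 = 1/720
3j²(1 3 4; 0 3 -3) = Δ·Π!·Σ² = 1/36  (sign -1)
combine: 4πI² = 189·4/63·1/36 = 1/3
take √, sign -1: I = -0.16286750

-0.162868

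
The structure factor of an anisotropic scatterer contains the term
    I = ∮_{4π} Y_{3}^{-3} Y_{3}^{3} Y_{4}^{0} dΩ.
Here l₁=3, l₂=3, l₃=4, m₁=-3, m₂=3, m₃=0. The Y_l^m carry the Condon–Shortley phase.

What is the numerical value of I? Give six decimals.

-0.076935

Checks pass: Σm=0; 10 even; l₃=4∈[0,6].
(2·3+1)(2·3+1)(2·4+1) = 441
Δ: 2! 4! 4! / 11! → 1/34650
sum: t=0:+1/72 t=1:−1/16 t=2:+1/72 = -5/144
3j²(3 3 4; 0 0 0) = Δ·Π!·Σ² = 2/77  (sign -1)
sum: t=2:+1/1152 = 1/1152
3j²(3 3 4; -3 3 0) = Δ·Π!·Σ² = 1/154  (sign +1)
combine: 4πI² = 441·2/77·1/154 = 9/121
take √, sign -1: I = -0.07693494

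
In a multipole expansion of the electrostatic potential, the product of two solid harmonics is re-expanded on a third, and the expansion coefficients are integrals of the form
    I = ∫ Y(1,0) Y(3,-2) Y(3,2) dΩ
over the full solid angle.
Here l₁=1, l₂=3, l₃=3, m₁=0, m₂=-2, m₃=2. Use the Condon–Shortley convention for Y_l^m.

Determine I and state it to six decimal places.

l₁+l₂+l₃=7 is odd: 3j(l;000)=0 ⇒ I=0

0.000000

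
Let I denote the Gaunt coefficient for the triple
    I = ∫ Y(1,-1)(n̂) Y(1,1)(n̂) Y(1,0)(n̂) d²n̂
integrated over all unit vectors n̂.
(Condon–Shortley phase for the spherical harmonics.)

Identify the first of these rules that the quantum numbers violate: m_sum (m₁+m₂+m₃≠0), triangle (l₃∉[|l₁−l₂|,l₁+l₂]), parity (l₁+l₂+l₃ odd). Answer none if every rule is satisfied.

parity

Σmᵢ = 0  ✓
l₃∈[|l₁−l₂|,l₁+l₂]=[0,2], have l₃=1  ✓
Σlᵢ = 3 ⇒ odd  ✗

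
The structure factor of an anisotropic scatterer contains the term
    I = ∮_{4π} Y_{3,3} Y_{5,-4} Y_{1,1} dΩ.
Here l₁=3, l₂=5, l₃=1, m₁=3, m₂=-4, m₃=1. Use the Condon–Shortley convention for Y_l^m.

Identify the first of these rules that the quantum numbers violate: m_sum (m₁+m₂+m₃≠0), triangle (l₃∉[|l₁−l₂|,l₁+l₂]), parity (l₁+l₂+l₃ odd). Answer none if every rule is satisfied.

triangle

m₁+m₂+m₃ = 3 − 4 + 1 = 0  ✓
triangle: |3−5|=2 ≤ l₃=1 ≤ 3+5=8  ✗
parity: l₁+l₂+l₃ = 9 is odd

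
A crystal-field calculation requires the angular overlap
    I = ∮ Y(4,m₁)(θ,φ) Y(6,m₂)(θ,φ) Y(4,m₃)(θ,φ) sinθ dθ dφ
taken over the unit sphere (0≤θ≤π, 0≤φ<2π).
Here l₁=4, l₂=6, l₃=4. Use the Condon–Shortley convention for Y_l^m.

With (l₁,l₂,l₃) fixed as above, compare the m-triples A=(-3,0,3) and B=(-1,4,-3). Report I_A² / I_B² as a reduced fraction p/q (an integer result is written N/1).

l's match ⇒ only the (l;m) 3-j factors differ between A and B.
A: triangle coeff Δ(4,6,4) = 1/1261260; Σ_t [5,6]: t=5:−1/28800 t=6:+1/518400 = -17/518400; (3j)²=289/25740 [(4 6 4; -3 0 3)], sign=+1
B: triangle coeff Δ(4,6,4) = 1/1261260; Σ_t [4,5]: t=4:+1/34560 t=5:−1/28800 = -1/172800; (3j)²=1/1430 [(4 6 4; -1 4 -3)], sign=+1
I_A²/I_B² = (289/25740)/(1/1430) = 289/18

289/18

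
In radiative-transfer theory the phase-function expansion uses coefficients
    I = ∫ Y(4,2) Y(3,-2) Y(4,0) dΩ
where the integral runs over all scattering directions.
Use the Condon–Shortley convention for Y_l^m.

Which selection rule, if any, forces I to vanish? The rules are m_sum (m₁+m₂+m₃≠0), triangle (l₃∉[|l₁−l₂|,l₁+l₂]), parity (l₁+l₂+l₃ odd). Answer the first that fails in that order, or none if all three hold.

m₁+m₂+m₃ = 2 − 2 + 0 = 0  ✓
triangle: |4−3|=1 ≤ l₃=4 ≤ 4+3=7  ✓
parity: l₁+l₂+l₃ = 11 is odd  ✗

parity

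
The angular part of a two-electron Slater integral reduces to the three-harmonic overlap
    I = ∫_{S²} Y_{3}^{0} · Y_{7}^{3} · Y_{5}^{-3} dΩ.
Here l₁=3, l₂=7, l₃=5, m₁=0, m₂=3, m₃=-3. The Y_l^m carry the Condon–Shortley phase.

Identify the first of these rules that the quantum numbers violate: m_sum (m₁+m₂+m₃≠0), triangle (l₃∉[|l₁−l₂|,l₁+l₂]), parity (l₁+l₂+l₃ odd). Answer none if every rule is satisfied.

m₁+m₂+m₃ = 0 + 3 − 3 = 0  ✓
triangle: |3−7|=4 ≤ l₃=5 ≤ 3+7=10  ✓
parity: l₁+l₂+l₃ = 15 is odd  ✗

parity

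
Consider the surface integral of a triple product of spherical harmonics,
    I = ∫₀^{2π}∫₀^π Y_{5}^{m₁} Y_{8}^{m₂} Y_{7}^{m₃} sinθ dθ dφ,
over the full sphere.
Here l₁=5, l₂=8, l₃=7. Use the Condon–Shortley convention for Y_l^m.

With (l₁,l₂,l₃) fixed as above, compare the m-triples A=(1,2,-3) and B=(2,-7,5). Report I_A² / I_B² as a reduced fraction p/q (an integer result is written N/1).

Shared (l₁,l₂,l₃)=(5,8,7): N and (l;000)² cancel in I_A²/I_B².
A: Δ = 6!·4!·10!/21! = 1/814773960; Racah Σ t=0..4: t=0:+1/62705664000 t=1:−1/261273600 t=2:+1/15482880 t=3:−1/6531840 t=4:+1/19906560 = -377/8957952000; ⇒ 3j(5 8 7; 1 2 -3)² = 10933/1279080, sgn -1
B: Δ = 6!·4!·10!/21! = 1/814773960; Racah Σ t=0..1: t=0:+1/1567641600 t=1:−1/1741824000 = 1/15676416000; ⇒ 3j(5 8 7; 2 -7 5)² = 11/58140, sgn +1
I_A²/I_B² = (10933/1279080)/(11/58140) = 10933/242

10933/242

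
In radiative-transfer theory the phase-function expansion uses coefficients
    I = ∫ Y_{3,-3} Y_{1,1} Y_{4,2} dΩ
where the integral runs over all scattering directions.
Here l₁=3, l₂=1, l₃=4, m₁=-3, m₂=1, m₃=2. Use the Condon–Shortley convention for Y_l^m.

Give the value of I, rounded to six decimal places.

Rules hold: Σm=0, L=8 even, 2≤4≤4.
N = 7·3·9 = 189
Δ = 0!·6!·2!/9! = 1/252
Racah Σ t=0..0: t=0:+1/36 = 1/36
⇒ 3j(3 1 4; 0 0 0)² = 4/63, sgn +1
Racah Σ t=0..0: t=0:+1/1440 = 1/1440
⇒ 3j(3 1 4; -3 1 2)² = 1/252, sgn +1
4πI² = N·(3j₀)²·(3jₘ)² = 1/21
I = +1·√(0.047619/4π) = 0.06155813

0.061558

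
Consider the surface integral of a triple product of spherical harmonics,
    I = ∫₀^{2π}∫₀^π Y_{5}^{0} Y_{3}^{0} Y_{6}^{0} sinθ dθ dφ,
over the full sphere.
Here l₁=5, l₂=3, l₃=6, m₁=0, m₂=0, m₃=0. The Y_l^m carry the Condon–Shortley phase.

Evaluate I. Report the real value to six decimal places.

Rules hold: Σm=0, L=14 even, 2≤6≤8.
N = 11·7·13 = 1001
Δ = 2!·8!·4!/15! = 1/675675
Racah Σ t=0..2: t=0:+1/8640 t=1:−1/2304 t=2:+1/8640 = -7/34560
⇒ 3j(5 3 6; 0 0 0)² = 7/429, sgn -1
(m-triple is (0,0,0) — same symbol as above.)
4πI² = N·(3j₀)²·(3jₘ)² = 343/1287
I = +1·√(0.266511/4π) = 0.14563067

0.145631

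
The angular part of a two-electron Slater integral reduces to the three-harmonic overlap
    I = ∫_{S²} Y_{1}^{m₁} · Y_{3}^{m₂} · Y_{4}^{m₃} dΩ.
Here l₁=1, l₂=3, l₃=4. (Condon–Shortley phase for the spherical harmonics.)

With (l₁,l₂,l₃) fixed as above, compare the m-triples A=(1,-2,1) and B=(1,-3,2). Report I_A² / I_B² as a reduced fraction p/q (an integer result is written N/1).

3/1

Same 1,3,4: normalisation and zero-m 3j drop out of the ratio.
A: Δ: 0! 2! 6! / 9! → 1/252; sum: t=0:+1/240 = 1/240; 3j²(1 3 4; 1 -2 1) = Δ·Π!·Σ² = 1/84  (sign -1)
B: Δ: 0! 2! 6! / 9! → 1/252; sum: t=0:+1/1440 = 1/1440; 3j²(1 3 4; 1 -3 2) = Δ·Π!·Σ² = 1/252  (sign +1)
I_A²/I_B² = (1/84)/(1/252) = 3/1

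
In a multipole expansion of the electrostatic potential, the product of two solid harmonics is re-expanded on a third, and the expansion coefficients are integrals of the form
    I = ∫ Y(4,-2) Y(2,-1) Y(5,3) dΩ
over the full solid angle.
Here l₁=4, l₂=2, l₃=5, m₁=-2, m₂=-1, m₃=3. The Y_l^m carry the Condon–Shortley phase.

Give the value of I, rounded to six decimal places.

0.000000

Σlᵢ=11 odd — θ-integrand is odd under cosθ→−cosθ; I=0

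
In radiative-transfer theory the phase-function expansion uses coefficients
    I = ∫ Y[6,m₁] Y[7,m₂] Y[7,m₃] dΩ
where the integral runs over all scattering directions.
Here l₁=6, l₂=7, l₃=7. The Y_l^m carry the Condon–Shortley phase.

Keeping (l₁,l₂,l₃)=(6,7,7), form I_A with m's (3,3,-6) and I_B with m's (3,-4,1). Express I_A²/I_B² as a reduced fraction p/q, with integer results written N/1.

Shared (l₁,l₂,l₃)=(6,7,7): N and (l;000)² cancel in I_A²/I_B².
A: Δ = 6!·6!·8!/21! = 1/2444321880; Racah Σ t=2..3: t=2:+1/232243200 t=3:−1/130636800 = -1/298598400; ⇒ 3j(6 7 7; 3 3 -6)² = 7/1292, sgn +1
B: Δ = 6!·6!·8!/21! = 1/2444321880; Racah Σ t=0..3: t=0:+1/18662400 t=1:−1/8294400 t=2:+1/29030400 t=3:−1/1045094400 = -1/29859840; ⇒ 3j(6 7 7; 3 -4 1)² = 175/25194, sgn -1
I_A²/I_B² = (7/1292)/(175/25194) = 39/50

39/50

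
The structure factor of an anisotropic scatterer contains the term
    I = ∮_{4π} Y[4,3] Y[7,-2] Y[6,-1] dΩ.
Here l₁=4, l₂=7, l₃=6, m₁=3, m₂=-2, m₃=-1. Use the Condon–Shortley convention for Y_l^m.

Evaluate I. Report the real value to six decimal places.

0.000000

l₁+l₂+l₃=17 is odd: 3j(l;000)=0 ⇒ I=0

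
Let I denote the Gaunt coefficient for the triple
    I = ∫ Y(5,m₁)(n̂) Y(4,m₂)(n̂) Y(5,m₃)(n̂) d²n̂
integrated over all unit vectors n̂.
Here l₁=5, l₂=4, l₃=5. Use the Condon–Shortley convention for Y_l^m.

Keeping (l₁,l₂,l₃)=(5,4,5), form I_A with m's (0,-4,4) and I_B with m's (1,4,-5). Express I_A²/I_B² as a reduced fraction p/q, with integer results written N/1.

3/1

l's match ⇒ only the (l;m) 3-j factors differ between A and B.
A: triangle coeff Δ(5,4,5) = 1/3153150; Σ_t [0,0]: t=0:+1/69120 = 1/69120; (3j)²=2/143 [(5 4 5; 0 -4 4)], sign=-1
B: triangle coeff Δ(5,4,5) = 1/3153150; Σ_t [4,4]: t=4:+1/414720 = 1/414720; (3j)²=2/429 [(5 4 5; 1 4 -5)], sign=+1
I_A²/I_B² = (2/143)/(2/429) = 3/1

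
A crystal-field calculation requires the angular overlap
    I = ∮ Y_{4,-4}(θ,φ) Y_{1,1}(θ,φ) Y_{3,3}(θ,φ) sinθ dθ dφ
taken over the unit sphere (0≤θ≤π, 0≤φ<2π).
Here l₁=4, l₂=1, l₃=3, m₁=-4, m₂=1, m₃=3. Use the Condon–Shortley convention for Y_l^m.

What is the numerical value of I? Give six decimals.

0.325735

m-sum 0 ✓  L=8 even ✓  3≤3≤5 ✓
Π(2lᵢ+1) = 9×3×7 = 189
triangle coeff Δ(4,1,3) = 1/252
Σ_t [1,1]: t=1:−1/36 = -1/36
(3j)²=4/63 [(4 1 3; 0 0 0)], sign=+1
Σ_t [2,2]: t=2:+1/1440 = 1/1440
(3j)²=1/9 [(4 1 3; -4 1 3)], sign=+1
⇒ 4πI² = 4/3
I = (+1)√(4/3/(4π)) = 0.32573501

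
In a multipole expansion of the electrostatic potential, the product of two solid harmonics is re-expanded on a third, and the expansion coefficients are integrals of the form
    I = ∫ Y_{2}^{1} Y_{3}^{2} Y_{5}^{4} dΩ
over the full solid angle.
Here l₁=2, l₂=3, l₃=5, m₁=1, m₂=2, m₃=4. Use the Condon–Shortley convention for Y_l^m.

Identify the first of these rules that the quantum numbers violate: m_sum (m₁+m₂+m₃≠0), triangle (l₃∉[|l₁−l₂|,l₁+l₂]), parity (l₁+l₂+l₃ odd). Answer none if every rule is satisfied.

m_sum

Σmᵢ = 7  ✗
l₃∈[|l₁−l₂|,l₁+l₂]=[1,5], have l₃=5
Σlᵢ = 10 ⇒ even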